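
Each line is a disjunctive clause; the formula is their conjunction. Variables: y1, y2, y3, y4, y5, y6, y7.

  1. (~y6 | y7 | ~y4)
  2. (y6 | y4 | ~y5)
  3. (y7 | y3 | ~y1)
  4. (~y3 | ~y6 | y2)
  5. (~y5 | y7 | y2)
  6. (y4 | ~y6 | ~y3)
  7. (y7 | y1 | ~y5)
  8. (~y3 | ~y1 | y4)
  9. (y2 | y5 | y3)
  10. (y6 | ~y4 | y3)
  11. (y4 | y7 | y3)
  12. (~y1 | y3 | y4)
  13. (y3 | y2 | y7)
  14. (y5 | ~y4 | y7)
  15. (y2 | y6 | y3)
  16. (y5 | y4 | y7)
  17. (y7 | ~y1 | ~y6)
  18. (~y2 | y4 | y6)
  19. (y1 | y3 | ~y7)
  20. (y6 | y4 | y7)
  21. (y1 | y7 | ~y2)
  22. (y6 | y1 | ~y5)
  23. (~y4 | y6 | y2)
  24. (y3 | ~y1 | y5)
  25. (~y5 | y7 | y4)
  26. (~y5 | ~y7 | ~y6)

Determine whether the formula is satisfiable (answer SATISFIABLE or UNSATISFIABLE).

Set y1 = False and propagate.
Set y2 = True and propagate.
  then y7 is forced to True.
  then y3 is forced to True.
Branch on y4: take y4 = True.
For the remaining variables, y5 = False, y6 = True works.
Every clause has at least one true literal under this assignment.
So y1=False  y2=True  y3=True  y4=True  y5=False  y6=True  y7=True is a satisfying assignment.

SATISFIABLE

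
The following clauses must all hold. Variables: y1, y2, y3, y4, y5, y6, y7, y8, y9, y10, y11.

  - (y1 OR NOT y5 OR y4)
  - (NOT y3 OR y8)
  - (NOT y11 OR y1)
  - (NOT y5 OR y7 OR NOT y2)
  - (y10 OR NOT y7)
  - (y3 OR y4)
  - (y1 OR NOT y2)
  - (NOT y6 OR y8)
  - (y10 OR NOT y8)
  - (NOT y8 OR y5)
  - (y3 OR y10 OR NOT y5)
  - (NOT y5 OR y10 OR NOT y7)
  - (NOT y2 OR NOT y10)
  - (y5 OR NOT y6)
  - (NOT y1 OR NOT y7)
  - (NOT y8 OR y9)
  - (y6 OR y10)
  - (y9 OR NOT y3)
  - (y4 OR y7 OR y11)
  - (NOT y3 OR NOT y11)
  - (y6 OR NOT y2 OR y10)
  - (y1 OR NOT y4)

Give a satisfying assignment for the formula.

y1=T, y2=F, y3=F, y4=T, y5=T, y6=F, y7=F, y8=T, y9=T, y10=T, y11=F

Pure literal: y2 appears only negated; assign y2 = False.
Pure literal: y9 appears only positively; assign y9 = True.
Set y1 = True and propagate.
  then y7 is forced to False.
For the remaining variables, y3 = False, y4 = True, y5 = True, y6 = False, y8 = True, y10 = True, y11 = False works.
Every clause has at least one true literal under this assignment.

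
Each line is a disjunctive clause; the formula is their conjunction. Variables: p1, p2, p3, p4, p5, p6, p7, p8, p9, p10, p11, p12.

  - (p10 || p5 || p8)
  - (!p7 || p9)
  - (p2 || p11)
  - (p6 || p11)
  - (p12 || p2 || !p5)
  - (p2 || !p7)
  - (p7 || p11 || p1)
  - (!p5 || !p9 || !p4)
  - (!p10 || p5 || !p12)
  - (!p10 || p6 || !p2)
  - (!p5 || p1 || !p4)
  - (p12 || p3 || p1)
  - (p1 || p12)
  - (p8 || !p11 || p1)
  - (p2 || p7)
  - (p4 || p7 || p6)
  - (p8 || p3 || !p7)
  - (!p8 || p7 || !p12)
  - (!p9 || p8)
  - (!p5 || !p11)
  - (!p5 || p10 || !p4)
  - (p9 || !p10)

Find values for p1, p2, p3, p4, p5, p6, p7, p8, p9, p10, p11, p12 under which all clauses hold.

Branch on p1: take p1 = False.
  then p12 is forced to True.
Set p2 = True and propagate.
Set p3 = False and propagate.
The remaining clauses are satisfied by p4 = False, p5 = False, p6 = False, p7 = True, p8 = True, p9 = True, p10 = False, p11 = True.

p1=0, p2=1, p3=0, p4=0, p5=0, p6=0, p7=1, p8=1, p9=1, p10=0, p11=1, p12=1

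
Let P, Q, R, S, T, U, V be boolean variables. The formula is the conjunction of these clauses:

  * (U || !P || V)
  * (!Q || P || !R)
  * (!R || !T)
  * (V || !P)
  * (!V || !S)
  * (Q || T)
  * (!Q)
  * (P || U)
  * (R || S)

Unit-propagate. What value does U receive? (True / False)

True

(!Q) stands alone — Q = False.
(T || Q): since Q = False, the clause reduces to (T). T = True.
(!T || !R) with T = True leaves only !R, so R = False.
In (S || R), R is now false; S must hold, so S = True.
In (!S || !V), !S is now false; !V must hold, so V = False.
(V || !P): since V = False, the clause reduces to (!P). P = False.
(U || P) with P = False leaves only U, so U = True.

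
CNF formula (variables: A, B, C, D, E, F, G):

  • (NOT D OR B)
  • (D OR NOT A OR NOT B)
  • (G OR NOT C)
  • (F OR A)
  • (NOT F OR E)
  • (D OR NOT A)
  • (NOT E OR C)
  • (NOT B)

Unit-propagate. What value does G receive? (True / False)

True

(NOT B) stands alone — B = False.
From (NOT D OR B) and B = False: D = False.
(D OR NOT A) with D = False leaves only NOT A, so A = False.
In (F OR A), A is now false; F must hold, so F = True.
(E OR NOT F): since F = True, the clause reduces to (E). E = True.
In (C OR NOT E), NOT E is now false; C must hold, so C = True.
In (NOT C OR G), NOT C is now false; G must hold, so G = True.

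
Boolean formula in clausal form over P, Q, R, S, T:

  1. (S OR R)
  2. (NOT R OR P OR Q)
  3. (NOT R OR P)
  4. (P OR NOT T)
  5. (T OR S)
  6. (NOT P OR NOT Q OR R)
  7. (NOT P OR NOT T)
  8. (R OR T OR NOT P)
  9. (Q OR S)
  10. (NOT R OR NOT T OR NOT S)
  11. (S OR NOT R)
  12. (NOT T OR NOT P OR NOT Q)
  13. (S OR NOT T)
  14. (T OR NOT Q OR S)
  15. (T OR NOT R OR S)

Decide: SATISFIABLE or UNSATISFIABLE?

SATISFIABLE

Branch on P: take P = False.
  then R is forced to False.
  then S is forced to True.
  then T is forced to False.
Q is now unconstrained; take Q = False.
So P = F  Q = F  R = F  S = T  T = F is a satisfying assignment.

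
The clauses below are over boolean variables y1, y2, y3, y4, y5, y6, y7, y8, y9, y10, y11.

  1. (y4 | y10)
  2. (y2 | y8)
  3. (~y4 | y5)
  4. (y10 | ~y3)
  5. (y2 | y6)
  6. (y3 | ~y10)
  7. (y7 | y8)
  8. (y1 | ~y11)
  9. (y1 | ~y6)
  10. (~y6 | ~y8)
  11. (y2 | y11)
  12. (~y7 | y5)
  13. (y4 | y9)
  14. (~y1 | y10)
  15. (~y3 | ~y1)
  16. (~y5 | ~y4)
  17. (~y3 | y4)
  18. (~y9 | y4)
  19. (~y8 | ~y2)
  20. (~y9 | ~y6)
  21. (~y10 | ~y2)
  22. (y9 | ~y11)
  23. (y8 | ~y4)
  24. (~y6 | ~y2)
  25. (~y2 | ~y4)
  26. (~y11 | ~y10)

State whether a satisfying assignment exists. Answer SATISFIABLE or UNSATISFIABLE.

UNSATISFIABLE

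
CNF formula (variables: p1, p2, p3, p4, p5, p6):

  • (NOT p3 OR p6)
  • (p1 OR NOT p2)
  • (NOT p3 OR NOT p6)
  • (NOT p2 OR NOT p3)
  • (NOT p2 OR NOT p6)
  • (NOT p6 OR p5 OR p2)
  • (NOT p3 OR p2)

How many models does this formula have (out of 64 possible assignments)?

16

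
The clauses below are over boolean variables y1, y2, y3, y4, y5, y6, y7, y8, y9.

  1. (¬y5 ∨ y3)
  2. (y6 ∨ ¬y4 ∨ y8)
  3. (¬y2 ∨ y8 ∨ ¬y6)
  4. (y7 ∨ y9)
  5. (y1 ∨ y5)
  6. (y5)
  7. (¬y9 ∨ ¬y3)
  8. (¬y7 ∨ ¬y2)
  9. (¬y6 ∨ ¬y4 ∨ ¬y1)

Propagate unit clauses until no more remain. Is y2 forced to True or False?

False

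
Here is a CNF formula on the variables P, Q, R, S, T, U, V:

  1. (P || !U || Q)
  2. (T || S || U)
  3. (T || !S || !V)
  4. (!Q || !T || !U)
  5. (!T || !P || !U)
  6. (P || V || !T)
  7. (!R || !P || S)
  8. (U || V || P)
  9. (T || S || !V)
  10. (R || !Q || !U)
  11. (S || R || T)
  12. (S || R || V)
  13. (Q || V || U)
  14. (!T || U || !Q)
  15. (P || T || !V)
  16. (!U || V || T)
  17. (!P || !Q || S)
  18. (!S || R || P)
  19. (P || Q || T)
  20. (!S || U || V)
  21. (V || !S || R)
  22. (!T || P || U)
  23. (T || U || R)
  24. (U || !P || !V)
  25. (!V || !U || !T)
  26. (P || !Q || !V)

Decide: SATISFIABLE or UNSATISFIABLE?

T = True:
  U = True:
    propagation gives Q=False, P=True; an empty clause results — contradiction.
  U = False:
    propagation gives Q=False, V=True, P=True; an empty clause results — contradiction.
T = False:
  V = True:
    propagation gives S=False; an empty clause results — contradiction.
  V = False:
    propagation gives U=False, S=True; an empty clause results — contradiction.
Every branch closes, so no satisfying assignment exists.

UNSATISFIABLE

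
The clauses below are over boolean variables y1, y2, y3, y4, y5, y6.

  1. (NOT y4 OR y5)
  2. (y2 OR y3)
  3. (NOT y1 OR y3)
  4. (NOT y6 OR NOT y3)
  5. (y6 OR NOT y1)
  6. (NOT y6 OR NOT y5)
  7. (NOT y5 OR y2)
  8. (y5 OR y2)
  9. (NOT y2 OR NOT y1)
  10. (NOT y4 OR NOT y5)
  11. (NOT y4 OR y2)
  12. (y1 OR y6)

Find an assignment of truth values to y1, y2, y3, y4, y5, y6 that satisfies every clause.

Pure literal: y4 appears only negated; assign y4 = False.
Try y1 = False.
  then y6 is forced to True.
  then y3 is forced to False.
  then y2 is forced to True.
  then y5 is forced to False.
Every clause has at least one true literal under this assignment.

y1 = False, y2 = True, y3 = False, y4 = False, y5 = False, y6 = True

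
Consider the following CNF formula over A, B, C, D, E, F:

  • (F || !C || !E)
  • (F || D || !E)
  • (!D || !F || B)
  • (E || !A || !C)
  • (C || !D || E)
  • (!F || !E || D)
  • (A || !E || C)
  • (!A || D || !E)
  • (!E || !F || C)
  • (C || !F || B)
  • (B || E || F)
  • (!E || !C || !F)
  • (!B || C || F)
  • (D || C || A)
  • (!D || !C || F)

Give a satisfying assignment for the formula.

Set A = True and propagate.
For the remaining variables, B = False, C = False, D = True, E = True, F = False works.
Every clause has at least one true literal under this assignment.
Check each clause:
  1. (F || !C || !E) — !C is true.
  2. (!E || D || F) — D is true.
  3. (B || !D || !F) — !F is true.
  4. (E || !A || !C) — !C is true.
  5. (E || !D || C) — E is true.
  6. (!F || !E || D) — !F is true.
  7. (C || A || !E) — A is true.
  8. (!E || D || !A) — D is true.
  9. (!E || C || !F) — !F is true.
  10. (B || C || !F) — !F is true.
  11. (F || B || E) — E is true.
  12. (!F || !C || !E) — !F is true.
  13. (F || C || !B) — !B is true.
  14. (A || D || C) — A is true.
  15. (!D || !C || F) — !C is true.

A=T  B=F  C=F  D=T  E=T  F=F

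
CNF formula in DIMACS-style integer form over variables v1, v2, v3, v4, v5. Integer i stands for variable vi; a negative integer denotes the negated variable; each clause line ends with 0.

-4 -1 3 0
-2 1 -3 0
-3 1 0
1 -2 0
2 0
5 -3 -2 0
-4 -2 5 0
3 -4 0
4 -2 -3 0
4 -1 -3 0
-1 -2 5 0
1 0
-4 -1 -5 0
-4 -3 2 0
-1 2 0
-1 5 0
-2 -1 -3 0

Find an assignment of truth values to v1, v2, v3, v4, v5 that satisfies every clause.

v1=T  v2=T  v3=F  v4=F  v5=T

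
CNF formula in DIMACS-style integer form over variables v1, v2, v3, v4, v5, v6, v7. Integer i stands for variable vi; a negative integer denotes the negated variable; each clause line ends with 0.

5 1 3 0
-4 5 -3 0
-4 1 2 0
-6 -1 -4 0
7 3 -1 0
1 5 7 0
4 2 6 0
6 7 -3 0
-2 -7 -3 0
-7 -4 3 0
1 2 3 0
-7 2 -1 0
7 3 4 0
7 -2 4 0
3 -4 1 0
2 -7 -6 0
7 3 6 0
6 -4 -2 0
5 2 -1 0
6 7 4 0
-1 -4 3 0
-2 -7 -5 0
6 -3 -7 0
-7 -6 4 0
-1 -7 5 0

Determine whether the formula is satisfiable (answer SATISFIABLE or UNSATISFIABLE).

Try v1 = False.
For the remaining variables, v2 = True, v3 = True, v4 = True, v5 = True, v6 = True, v7 = False works.
So v1 = F  v2 = T  v3 = T  v4 = T  v5 = T  v6 = T  v7 = F is a satisfying assignment.

SATISFIABLE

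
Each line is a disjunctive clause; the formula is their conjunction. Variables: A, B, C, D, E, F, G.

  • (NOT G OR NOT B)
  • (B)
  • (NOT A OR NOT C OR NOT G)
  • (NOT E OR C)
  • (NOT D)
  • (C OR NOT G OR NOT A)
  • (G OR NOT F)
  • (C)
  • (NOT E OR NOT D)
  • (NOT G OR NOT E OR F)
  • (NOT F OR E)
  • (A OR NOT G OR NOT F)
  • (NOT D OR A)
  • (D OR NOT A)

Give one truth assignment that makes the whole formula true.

(B) is a unit clause, so B = True.
Unit propagation: (NOT G) forces G = False.
(NOT D) is a unit clause, so D = False.
Unit propagation: (NOT F) forces F = False.
Unit propagation: (C) forces C = True.
The clause (NOT A) is unit: A must be False.
E is now unconstrained; take E = False.

A = 0, B = 1, C = 1, D = 0, E = 0, F = 0, G = 0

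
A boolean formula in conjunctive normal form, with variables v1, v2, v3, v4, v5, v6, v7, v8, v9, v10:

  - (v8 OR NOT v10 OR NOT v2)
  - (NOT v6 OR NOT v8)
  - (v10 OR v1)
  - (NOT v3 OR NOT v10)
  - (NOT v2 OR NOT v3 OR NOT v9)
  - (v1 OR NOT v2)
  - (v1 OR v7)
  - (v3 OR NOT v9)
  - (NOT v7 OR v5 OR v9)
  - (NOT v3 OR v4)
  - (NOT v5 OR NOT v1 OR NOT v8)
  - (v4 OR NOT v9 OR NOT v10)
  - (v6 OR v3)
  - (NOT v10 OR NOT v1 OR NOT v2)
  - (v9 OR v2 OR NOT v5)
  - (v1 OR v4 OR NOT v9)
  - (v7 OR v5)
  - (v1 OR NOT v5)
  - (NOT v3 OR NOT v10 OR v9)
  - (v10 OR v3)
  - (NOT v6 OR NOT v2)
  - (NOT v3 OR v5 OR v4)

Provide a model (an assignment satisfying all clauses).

Pure literal: v4 appears only positively; assign v4 = True.
Set v1 = True and propagate.
For the remaining variables, v2 = False, v3 = True, v5 = True, v6 = True, v7 = True, v8 = False, v9 = True, v10 = False works.

v1=True, v2=False, v3=True, v4=True, v5=True, v6=True, v7=True, v8=False, v9=True, v10=False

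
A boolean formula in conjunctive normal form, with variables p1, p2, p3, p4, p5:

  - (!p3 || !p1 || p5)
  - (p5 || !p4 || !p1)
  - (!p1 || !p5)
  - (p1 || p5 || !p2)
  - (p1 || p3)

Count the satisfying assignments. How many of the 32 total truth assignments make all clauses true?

8

Split on p1, then p5.
  p1=T, p5=T: a clause becomes empty — 0.
  p1=T, p5=F: remaining (p2,p3,p4) ∈ {(F,F,F); (T,F,F)} — 2.
  p1=F, p5=T: remaining (p2,p3,p4) ∈ {(F,T,F); (F,T,T); (T,T,F); (T,T,T)} — 4.
  p1=F, p5=F: remaining (p2,p3,p4) ∈ {(F,T,F); (F,T,T)} — 2.
Total: 0 + 2 + 4 + 2 = 8.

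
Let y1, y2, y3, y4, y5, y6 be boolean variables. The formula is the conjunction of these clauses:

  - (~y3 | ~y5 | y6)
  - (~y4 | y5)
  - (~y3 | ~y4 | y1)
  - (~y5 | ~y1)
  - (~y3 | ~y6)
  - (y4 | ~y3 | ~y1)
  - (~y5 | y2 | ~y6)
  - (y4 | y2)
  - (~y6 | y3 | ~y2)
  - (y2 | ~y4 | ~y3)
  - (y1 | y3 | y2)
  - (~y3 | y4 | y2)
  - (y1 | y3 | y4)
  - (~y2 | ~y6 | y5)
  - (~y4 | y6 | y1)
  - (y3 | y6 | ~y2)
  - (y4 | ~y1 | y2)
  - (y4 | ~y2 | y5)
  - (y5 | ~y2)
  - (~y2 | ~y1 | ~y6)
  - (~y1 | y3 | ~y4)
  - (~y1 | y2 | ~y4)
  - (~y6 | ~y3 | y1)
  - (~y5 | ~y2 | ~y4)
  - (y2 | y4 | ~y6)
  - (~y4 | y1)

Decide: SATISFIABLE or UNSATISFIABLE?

y2 = True:
  propagation gives y5=True, y1=False, y4=False, y3=True; an empty clause results — contradiction.
y2 = False:
  propagation gives y4=True, y5=True, y1=False; an empty clause results — contradiction.
Every branch closes, so no satisfying assignment exists.

UNSATISFIABLE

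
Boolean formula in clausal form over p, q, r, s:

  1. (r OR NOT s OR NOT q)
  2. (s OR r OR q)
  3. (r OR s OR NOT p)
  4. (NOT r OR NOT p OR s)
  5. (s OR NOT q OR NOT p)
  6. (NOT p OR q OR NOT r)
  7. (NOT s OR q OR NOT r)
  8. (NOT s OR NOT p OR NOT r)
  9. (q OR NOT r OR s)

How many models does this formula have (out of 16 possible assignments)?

5

The models are:
  p=F q=F r=F s=T
  p=F q=T r=F s=F
  p=F q=T r=T s=F
  p=F q=T r=T s=T
  p=T q=F r=F s=T
That's 5 in total.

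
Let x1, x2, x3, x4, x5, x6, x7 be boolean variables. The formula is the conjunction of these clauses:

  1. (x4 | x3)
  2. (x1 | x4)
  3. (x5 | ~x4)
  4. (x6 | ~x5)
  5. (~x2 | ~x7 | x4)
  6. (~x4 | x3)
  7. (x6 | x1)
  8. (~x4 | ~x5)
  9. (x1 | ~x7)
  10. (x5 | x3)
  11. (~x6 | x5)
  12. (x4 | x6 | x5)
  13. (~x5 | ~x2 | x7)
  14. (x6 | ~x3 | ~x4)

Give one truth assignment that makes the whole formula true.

x1 occurs only positively in the remaining clauses — set x1 = True.
x2 occurs only negated in the remaining clauses — set x2 = False.
Set x3 = True and propagate.
Try x4 = False.
The remaining clauses are satisfied by x5 = True, x6 = True, x7 = True.
Every clause has at least one true literal under this assignment.
Check each clause:
  1. (x4 | x3) — x3 is true.
  2. (x1 | x4) — x1 is true.
  3. (~x4 | x5) — ~x4 is true.
  4. (~x5 | x6) — x6 is true.
  5. (~x2 | ~x7 | x4) — ~x2 is true.
  6. (~x4 | x3) — x3 is true.
  7. (x1 | x6) — x1 is true.
  8. (~x4 | ~x5) — ~x4 is true.
  9. (x1 | ~x7) — x1 is true.
  10. (x3 | x5) — x3 is true.
  11. (~x6 | x5) — x5 is true.
  12. (x4 | x5 | x6) — x5 is true.
  13. (~x2 | x7 | ~x5) — ~x2 is true.
  14. (~x3 | ~x4 | x6) — ~x4 is true.

x1=1, x2=0, x3=1, x4=0, x5=1, x6=1, x7=1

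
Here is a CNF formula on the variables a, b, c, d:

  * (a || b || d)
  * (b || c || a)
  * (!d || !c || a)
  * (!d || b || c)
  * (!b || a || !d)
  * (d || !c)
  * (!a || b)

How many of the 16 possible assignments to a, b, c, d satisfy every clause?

4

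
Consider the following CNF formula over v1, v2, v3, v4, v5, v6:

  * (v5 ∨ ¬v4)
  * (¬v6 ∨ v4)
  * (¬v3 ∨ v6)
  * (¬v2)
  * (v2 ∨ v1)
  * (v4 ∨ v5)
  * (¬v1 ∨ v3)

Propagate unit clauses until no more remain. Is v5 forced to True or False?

True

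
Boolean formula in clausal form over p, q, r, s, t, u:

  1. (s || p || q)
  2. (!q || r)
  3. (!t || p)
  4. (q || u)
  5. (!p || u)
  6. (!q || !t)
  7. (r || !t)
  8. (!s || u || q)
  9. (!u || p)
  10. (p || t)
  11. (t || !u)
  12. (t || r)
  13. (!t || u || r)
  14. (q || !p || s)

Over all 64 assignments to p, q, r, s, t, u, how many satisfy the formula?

The models are:
  p=1 q=0 r=1 s=1 t=1 u=1
Count: 1.

1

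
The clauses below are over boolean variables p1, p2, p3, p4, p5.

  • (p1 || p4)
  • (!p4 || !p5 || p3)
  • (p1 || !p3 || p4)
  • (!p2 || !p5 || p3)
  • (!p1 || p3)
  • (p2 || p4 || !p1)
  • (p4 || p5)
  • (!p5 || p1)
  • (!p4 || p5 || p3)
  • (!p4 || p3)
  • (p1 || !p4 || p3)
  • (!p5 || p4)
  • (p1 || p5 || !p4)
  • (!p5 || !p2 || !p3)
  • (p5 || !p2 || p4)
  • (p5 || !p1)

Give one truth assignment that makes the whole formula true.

p1=T, p2=F, p3=T, p4=T, p5=T

Branch on p1: take p1 = True.
  then p3 is forced to True.
  then p5 is forced to True.
  then p4 is forced to True.
  then p2 is forced to False.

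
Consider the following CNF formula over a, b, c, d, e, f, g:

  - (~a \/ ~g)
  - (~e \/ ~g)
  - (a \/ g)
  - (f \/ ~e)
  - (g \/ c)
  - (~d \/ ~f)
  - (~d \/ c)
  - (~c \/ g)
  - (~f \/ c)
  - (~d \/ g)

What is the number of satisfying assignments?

8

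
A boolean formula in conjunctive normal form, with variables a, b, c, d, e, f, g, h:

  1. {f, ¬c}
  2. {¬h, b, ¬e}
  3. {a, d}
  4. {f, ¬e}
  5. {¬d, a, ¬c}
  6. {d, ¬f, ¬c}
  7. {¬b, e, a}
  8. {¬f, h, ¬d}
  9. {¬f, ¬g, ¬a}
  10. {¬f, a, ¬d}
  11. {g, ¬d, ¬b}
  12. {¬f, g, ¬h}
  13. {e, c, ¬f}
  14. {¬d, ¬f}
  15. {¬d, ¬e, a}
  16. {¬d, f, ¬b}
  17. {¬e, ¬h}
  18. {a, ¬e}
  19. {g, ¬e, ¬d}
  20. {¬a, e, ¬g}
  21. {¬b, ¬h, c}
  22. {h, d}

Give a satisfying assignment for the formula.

a=False  b=False  c=False  d=True  e=False  f=False  g=False  h=True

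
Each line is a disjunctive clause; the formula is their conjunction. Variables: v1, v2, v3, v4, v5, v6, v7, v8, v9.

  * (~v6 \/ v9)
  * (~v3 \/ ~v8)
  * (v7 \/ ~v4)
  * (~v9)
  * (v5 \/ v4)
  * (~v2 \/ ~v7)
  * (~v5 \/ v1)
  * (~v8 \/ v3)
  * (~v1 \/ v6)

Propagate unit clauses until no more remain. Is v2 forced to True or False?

(~v9) is a unit clause: v9 = False.
From (v9 \/ ~v6) and v9 = False: v6 = False.
(v6 \/ ~v1): since v6 = False, the clause reduces to (~v1). v1 = False.
In (v1 \/ ~v5), v1 is now false; ~v5 must hold, so v5 = False.
From (v4 \/ v5) and v5 = False: v4 = True.
From (~v4 \/ v7) and v4 = True: v7 = True.
(~v2 \/ ~v7) with v7 = True leaves only ~v2, so v2 = False.

False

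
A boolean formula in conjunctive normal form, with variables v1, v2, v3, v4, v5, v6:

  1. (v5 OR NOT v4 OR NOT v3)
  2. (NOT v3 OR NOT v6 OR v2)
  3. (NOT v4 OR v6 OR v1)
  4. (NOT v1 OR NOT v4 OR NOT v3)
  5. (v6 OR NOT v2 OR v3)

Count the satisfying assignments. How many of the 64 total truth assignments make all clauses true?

35

Split on v3, then v4.
  v3=T, v4=T: remaining (v1,v2,v5,v6) ∈ {(F,T,T,T)} — 1.
  v3=T, v4=F: v1, v5 free; 3 ways for (v2,v6) × 2^2 = 12.
  v3=F, v4=T: v5 free; 5 ways for (v1,v2,v6) × 2^1 = 10.
  v3=F, v4=F: v1, v5 free; 3 ways for (v2,v6) × 2^2 = 12.
Total: 1 + 12 + 10 + 12 = 35.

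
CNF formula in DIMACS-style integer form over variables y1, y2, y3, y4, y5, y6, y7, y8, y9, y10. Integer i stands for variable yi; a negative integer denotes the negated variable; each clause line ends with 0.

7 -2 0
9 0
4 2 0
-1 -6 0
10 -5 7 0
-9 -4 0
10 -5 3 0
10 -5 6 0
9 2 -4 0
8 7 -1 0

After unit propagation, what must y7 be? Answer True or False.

True

(y9) stands alone — y9 = True.
From (~y9 | ~y4) and y9 = True: y4 = False.
In (y4 | y2), y4 is now false; y2 must hold, so y2 = True.
(~y2 | y7): since y2 = True, the clause reduces to (y7). y7 = True.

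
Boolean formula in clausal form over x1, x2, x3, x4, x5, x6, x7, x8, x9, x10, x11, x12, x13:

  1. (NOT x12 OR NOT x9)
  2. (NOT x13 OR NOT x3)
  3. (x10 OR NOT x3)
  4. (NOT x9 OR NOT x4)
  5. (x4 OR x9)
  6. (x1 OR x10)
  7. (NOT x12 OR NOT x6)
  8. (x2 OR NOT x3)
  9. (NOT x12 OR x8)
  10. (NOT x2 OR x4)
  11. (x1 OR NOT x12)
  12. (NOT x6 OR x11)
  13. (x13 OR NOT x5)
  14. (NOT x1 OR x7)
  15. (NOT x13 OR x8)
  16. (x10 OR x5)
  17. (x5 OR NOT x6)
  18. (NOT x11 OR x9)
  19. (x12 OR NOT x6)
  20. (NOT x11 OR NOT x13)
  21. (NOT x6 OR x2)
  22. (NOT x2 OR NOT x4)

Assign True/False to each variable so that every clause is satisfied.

x3 occurs only negated in the remaining clauses — set x3 = False.
x6 occurs only negated in the remaining clauses — set x6 = False.
Try x1 = False.
  then x10 is forced to True.
  then x12 is forced to False.
Set x2 = False and propagate.
For the remaining variables, x4 = False, x5 = False, x7 = True, x8 = False, x9 = True, x11 = False, x13 = False works.

x1=F, x2=F, x3=F, x4=F, x5=F, x6=F, x7=T, x8=F, x9=T, x10=T, x11=F, x12=F, x13=F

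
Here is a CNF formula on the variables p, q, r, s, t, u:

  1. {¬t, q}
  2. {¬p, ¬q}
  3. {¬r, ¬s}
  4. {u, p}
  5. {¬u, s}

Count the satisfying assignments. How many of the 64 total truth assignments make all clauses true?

The models are:
  p=F q=F r=F s=T t=F u=T
  p=F q=T r=F s=T t=F u=T
  p=F q=T r=F s=T t=T u=T
  p=T q=F r=F s=F t=F u=F
  p=T q=F r=F s=T t=F u=F
  p=T q=F r=F s=T t=F u=T
  p=T q=F r=T s=F t=F u=F
Count: 7.

7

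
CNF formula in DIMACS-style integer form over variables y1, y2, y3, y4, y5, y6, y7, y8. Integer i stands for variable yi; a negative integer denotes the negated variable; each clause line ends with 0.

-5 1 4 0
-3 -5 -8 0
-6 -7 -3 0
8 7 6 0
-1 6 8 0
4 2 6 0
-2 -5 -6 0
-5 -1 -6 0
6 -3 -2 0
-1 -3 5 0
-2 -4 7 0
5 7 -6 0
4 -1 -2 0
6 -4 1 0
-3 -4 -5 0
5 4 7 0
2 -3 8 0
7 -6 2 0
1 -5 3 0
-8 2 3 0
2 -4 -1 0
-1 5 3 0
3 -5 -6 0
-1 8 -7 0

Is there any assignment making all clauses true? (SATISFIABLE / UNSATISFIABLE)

SATISFIABLE

Try y1 = False.
Try y2 = True.
For the remaining variables, y3 = False, y4 = False, y5 = False, y6 = True, y7 = True, y8 = True works.
Every clause has at least one true literal under this assignment.
So y1=F  y2=T  y3=F  y4=F  y5=F  y6=T  y7=T  y8=T is a satisfying assignment.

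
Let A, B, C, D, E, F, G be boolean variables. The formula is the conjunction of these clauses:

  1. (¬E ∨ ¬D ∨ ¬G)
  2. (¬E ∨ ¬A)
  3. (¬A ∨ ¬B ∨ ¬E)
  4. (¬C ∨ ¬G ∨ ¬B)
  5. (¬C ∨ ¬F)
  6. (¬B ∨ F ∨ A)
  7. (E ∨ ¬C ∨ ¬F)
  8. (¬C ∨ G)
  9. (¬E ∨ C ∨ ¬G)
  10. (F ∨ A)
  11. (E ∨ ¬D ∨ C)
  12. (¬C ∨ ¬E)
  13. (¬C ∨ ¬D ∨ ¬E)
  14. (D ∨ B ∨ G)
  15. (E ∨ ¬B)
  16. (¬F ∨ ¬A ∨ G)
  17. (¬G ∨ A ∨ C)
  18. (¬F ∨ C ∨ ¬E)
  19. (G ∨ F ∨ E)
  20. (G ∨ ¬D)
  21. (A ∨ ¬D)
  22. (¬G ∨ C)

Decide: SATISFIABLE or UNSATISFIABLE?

SATISFIABLE

Try A = True.
  then E is forced to False.
  then B is forced to False.
Try C = True.
  then F is forced to False.
  then G is forced to True.
D is now unconstrained; take D = False.
So A = True, B = False, C = True, D = False, E = False, F = False, G = True is a satisfying assignment.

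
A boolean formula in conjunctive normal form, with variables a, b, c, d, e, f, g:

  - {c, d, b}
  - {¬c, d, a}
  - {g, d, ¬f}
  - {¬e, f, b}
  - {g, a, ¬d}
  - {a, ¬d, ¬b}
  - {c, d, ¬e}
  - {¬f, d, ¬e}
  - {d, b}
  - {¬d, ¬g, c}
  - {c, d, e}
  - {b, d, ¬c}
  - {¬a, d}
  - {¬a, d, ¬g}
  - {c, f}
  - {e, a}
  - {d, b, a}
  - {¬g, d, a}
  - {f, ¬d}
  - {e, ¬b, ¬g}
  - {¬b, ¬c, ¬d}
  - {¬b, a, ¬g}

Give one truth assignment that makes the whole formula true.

Branch on a: take a = True.
  then d is forced to True.
  then f is forced to True.
The remaining clauses are satisfied by b = False, c = False, e = False, g = False.
Check each clause:
  1. {c, b, d} — d is true.
  2. {d, a, ¬c} — a is true.
  3. {¬f, g, d} — d is true.
  4. {f, b, ¬e} — ¬e is true.
  5. {¬d, g, a} — a is true.
  6. {¬d, a, ¬b} — a is true.
  7. {d, c, ¬e} — ¬e is true.
  8. {¬e, ¬f, d} — ¬e is true.
  9. {d, b} — d is true.
  10. {¬g, ¬d, c} — ¬g is true.
  11. {c, d, e} — d is true.
  12. {b, ¬c, d} — d is true.
  13. {¬a, d} — d is true.
  14. {¬g, ¬a, d} — ¬g is true.
  15. {f, c} — f is true.
  16. {e, a} — a is true.
  17. {a, d, b} — a is true.
  18. {a, ¬g, d} — ¬g is true.
  19. {¬d, f} — f is true.
  20. {e, ¬g, ¬b} — ¬g is true.
  21. {¬d, ¬b, ¬c} — ¬c is true.
  22. {¬g, ¬b, a} — a is true.

a=1  b=0  c=0  d=1  e=0  f=1  g=0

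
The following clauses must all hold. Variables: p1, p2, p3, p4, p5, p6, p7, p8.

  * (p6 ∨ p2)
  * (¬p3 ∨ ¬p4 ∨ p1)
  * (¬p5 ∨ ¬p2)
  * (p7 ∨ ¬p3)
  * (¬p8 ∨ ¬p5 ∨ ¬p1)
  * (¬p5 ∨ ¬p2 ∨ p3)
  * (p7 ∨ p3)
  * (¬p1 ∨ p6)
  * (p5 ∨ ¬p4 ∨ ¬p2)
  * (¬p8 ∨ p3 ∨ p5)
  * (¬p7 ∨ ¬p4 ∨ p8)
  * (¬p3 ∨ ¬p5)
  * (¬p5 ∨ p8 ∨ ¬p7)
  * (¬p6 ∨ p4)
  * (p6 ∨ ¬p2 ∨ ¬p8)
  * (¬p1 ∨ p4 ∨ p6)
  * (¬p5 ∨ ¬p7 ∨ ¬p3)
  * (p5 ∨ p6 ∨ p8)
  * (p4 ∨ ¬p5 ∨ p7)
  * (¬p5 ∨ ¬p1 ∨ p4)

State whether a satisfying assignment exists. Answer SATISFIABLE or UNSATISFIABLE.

SATISFIABLE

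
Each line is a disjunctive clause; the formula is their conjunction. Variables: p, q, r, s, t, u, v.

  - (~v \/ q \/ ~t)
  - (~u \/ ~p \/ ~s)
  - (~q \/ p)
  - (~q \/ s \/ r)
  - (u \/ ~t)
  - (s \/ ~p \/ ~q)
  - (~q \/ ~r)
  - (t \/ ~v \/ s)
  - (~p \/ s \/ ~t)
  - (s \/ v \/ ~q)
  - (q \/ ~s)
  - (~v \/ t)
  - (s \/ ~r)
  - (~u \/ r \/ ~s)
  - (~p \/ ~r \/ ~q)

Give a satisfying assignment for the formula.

Try p = False.
  then q is forced to False.
  then s is forced to False.
  then r is forced to False.
Branch on t: take t = False.
  then v is forced to False.
u is now unconstrained; take u = True.

p = False  q = False  r = False  s = False  t = False  u = True  v = False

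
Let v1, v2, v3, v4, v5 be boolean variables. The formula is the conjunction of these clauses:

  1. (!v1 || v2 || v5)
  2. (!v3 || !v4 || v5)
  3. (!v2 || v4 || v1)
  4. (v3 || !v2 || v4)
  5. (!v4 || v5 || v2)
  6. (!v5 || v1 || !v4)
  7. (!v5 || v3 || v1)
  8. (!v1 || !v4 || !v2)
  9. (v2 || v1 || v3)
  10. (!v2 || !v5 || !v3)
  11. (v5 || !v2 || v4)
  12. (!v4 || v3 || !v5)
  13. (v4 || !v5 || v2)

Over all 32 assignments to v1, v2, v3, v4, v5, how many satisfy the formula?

Satisfying assignments:
  v1=0 v2=0 v3=1 v4=0 v5=0
  v1=0 v2=1 v3=0 v4=1 v5=0
  v1=1 v2=0 v3=1 v4=1 v5=1
Count: 3.

3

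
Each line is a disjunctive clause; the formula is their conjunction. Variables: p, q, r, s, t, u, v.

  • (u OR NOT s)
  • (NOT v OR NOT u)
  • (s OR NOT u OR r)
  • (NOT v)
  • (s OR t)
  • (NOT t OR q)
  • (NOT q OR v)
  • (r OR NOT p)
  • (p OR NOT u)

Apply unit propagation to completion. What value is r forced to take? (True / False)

True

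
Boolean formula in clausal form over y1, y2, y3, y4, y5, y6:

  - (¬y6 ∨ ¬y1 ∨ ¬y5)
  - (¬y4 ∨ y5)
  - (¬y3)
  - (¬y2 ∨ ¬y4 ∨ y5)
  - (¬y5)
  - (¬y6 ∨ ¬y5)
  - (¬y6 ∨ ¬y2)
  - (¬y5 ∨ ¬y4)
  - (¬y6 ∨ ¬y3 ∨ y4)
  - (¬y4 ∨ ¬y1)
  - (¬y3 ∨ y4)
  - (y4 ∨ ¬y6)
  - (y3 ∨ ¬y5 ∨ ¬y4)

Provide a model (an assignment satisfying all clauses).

Unit propagation: (¬y3) forces y3 = False.
The clause (¬y5) is unit: y5 must be False.
The clause (¬y4) is unit: y4 must be False.
Unit propagation: (¬y6) forces y6 = False.
y1, y2 are now unconstrained; take y1 = True, y2 = False.

y1 = T  y2 = F  y3 = F  y4 = F  y5 = F  y6 = F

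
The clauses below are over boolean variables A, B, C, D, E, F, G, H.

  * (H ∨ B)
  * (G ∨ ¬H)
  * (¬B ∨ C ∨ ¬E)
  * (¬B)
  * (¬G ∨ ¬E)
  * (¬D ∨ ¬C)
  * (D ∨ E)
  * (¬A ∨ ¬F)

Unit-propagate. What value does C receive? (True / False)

False

(¬B) stands alone — B = False.
(B ∨ H) with B = False leaves only H, so H = True.
(¬H ∨ G) with H = True leaves only G, so G = True.
(¬E ∨ ¬G) with G = True leaves only ¬E, so E = False.
From (E ∨ D) and E = False: D = True.
(¬C ∨ ¬D) with D = True leaves only ¬C, so C = False.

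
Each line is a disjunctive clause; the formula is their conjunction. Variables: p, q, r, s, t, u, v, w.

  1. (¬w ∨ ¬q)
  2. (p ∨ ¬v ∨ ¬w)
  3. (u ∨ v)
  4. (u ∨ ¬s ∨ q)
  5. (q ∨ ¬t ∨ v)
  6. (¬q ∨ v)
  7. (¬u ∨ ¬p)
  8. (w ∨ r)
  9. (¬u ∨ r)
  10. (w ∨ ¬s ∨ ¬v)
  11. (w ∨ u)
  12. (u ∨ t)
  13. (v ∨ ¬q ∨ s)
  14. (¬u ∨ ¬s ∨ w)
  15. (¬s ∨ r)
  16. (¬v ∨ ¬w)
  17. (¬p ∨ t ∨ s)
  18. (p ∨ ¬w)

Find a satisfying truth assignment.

p = F, q = F, r = T, s = F, t = T, u = T, v = T, w = F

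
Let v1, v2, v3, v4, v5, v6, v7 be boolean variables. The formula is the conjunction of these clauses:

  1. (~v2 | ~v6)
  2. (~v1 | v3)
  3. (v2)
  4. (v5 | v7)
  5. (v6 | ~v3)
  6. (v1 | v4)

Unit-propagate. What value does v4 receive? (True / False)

True

Unit clause (v2) sets v2 = True.
In (~v6 | ~v2), ~v2 is now false; ~v6 must hold, so v6 = False.
In (~v3 | v6), v6 is now false; ~v3 must hold, so v3 = False.
(v3 | ~v1) with v3 = False leaves only ~v1, so v1 = False.
In (v4 | v1), v1 is now false; v4 must hold, so v4 = True.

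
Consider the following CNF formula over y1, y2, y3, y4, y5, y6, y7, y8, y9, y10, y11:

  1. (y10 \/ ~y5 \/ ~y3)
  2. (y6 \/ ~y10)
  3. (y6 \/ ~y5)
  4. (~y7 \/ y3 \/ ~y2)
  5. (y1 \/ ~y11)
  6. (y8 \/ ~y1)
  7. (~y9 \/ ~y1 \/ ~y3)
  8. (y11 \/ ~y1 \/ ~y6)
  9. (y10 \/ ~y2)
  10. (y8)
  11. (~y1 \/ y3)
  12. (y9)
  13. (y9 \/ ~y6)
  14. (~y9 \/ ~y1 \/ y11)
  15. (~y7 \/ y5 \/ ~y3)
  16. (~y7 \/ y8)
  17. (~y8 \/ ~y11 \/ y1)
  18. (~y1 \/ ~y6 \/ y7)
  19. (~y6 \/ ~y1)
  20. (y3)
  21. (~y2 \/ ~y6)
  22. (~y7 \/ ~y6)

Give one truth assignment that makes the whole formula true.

y1=False  y2=False  y3=True  y4=True  y5=False  y6=True  y7=False  y8=True  y9=True  y10=True  y11=False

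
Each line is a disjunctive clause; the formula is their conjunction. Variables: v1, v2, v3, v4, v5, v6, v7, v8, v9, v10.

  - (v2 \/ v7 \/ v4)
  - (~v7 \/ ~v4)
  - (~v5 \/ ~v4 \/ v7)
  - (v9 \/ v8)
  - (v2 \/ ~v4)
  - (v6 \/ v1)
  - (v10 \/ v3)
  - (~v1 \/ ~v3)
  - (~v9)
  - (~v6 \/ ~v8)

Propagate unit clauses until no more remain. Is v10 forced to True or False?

(~v9) is a unit clause: v9 = False.
(v9 \/ v8) with v9 = False leaves only v8, so v8 = True.
(~v8 \/ ~v6): since v8 = True, the clause reduces to (~v6). v6 = False.
(v6 \/ v1): since v6 = False, the clause reduces to (v1). v1 = True.
From (~v3 \/ ~v1) and v1 = True: v3 = False.
(v10 \/ v3): since v3 = False, the clause reduces to (v10). v10 = True.

True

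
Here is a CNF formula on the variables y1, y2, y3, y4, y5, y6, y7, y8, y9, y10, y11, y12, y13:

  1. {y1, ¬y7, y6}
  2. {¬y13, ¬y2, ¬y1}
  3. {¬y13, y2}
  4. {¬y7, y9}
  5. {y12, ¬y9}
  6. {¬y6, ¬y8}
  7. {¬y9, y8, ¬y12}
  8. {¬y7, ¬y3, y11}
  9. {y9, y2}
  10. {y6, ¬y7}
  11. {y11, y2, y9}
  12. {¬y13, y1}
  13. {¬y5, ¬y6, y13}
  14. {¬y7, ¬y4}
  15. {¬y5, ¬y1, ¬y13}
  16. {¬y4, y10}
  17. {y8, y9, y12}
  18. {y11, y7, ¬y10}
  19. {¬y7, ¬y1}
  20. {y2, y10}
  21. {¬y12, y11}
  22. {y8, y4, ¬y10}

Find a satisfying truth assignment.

y1 = True, y2 = True, y3 = False, y4 = False, y5 = True, y6 = False, y7 = False, y8 = True, y9 = False, y10 = True, y11 = True, y12 = True, y13 = False

Pure literal: y3 appears only negated; assign y3 = False.
Pure literal: y11 appears only positively; assign y11 = True.
Set y1 = True and propagate.
  then y7 is forced to False.
Branch on y2: take y2 = True.
  then y13 is forced to False.
The remaining clauses are satisfied by y4 = False, y5 = True, y6 = False, y8 = True, y9 = False, y10 = True, y12 = True.
Every clause has at least one true literal under this assignment.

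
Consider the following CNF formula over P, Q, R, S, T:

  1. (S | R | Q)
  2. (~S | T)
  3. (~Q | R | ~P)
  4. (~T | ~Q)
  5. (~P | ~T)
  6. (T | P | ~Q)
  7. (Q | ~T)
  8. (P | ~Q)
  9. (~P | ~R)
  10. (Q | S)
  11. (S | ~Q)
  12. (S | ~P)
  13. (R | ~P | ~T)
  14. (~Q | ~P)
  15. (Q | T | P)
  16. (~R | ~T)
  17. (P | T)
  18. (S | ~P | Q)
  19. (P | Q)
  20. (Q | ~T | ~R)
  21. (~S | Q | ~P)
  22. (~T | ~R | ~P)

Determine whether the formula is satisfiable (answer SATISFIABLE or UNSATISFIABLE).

UNSATISFIABLE

P = True:
  propagation gives T=False, S=False; an empty clause results — contradiction.
P = False:
  propagation gives Q=False; an empty clause results — contradiction.
Every branch closes, so no satisfying assignment exists.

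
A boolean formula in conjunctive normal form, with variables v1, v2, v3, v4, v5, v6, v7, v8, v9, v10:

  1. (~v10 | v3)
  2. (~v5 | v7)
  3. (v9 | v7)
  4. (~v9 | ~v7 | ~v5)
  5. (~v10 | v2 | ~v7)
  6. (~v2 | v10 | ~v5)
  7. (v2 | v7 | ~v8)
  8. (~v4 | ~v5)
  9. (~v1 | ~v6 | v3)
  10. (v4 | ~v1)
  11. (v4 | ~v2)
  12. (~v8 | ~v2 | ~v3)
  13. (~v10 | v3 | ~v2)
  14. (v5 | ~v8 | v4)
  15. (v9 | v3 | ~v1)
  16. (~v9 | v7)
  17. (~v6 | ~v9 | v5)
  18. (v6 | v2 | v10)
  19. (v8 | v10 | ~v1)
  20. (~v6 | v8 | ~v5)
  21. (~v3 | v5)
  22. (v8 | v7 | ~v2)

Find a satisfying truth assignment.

v1 occurs only negated in the remaining clauses — set v1 = False.
Set v2 = True and propagate.
  then v4 is forced to True.
  then v5 is forced to False.
  then v3 is forced to False.
  then v10 is forced to False.
For the remaining variables, v6 = True, v7 = True, v8 = False, v9 = False works.
Check each clause:
  1. (~v10 | v3) — ~v10 is true.
  2. (~v5 | v7) — ~v5 is true.
  3. (v9 | v7) — v7 is true.
  4. (~v7 | ~v5 | ~v9) — ~v5 is true.
  5. (~v10 | v2 | ~v7) — v2 is true.
  6. (v10 | ~v2 | ~v5) — ~v5 is true.
  7. (v2 | v7 | ~v8) — ~v8 is true.
  8. (~v5 | ~v4) — ~v5 is true.
  9. (v3 | ~v6 | ~v1) — ~v1 is true.
  10. (~v1 | v4) — v4 is true.
  11. (~v2 | v4) — v4 is true.
  12. (~v8 | ~v2 | ~v3) — ~v8 is true.
  13. (~v2 | v3 | ~v10) — ~v10 is true.
  14. (~v8 | v5 | v4) — ~v8 is true.
  15. (v3 | ~v1 | v9) — ~v1 is true.
  16. (~v9 | v7) — v7 is true.
  17. (~v6 | ~v9 | v5) — ~v9 is true.
  18. (v6 | v2 | v10) — v2 is true.
  19. (v10 | v8 | ~v1) — ~v1 is true.
  20. (~v5 | v8 | ~v6) — ~v5 is true.
  21. (~v3 | v5) — ~v3 is true.
  22. (v7 | v8 | ~v2) — v7 is true.

v1=False, v2=True, v3=False, v4=True, v5=False, v6=True, v7=True, v8=False, v9=False, v10=False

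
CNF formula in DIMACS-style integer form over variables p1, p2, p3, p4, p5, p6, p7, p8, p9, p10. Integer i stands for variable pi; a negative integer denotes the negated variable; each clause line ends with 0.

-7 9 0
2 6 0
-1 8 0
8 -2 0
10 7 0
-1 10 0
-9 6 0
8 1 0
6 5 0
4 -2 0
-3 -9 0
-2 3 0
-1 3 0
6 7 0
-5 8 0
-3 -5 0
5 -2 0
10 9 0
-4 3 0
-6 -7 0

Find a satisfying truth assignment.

p1=F  p2=F  p3=T  p4=T  p5=F  p6=T  p7=F  p8=T  p9=F  p10=T

p8 occurs only positively in the remaining clauses — set p8 = True.
p10 occurs only positively in the remaining clauses — set p10 = True.
Branch on p1: take p1 = False.
Branch on p2: take p2 = False.
  then p6 is forced to True.
  then p7 is forced to False.
Branch on p3: take p3 = True.
  then p9 is forced to False.
  then p5 is forced to False.
p4 is now unconstrained; take p4 = True.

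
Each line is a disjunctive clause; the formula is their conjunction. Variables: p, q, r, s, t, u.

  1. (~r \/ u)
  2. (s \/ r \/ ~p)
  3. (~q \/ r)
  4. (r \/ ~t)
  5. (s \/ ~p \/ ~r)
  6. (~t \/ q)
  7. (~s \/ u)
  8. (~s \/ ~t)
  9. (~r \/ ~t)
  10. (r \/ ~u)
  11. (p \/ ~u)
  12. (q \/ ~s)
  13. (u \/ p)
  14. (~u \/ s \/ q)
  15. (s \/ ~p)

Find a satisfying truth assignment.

t occurs only negated in the remaining clauses — set t = False.
Branch on p: take p = True.
  then s is forced to True.
  then u is forced to True.
  then r is forced to True.
  then q is forced to True.

p=T, q=T, r=T, s=T, t=F, u=T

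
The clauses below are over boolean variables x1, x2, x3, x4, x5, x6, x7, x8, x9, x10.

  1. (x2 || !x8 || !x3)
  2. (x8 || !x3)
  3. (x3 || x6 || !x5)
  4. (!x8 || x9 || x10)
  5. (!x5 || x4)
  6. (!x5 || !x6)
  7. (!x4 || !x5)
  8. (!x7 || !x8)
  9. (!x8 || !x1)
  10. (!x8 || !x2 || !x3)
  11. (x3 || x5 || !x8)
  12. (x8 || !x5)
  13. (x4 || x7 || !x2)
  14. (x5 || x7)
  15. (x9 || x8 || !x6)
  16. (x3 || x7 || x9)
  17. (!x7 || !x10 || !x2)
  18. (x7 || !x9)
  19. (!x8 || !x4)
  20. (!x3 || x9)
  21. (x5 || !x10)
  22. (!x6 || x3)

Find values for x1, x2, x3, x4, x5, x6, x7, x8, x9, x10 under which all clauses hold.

x1 occurs only negated in the remaining clauses — set x1 = False.
Branch on x2: take x2 = True.
The remaining clauses are satisfied by x3 = False, x4 = True, x5 = False, x6 = False, x7 = True, x8 = False, x9 = True, x10 = False.
Every clause has at least one true literal under this assignment.

x1=F  x2=T  x3=F  x4=T  x5=F  x6=F  x7=T  x8=F  x9=T  x10=F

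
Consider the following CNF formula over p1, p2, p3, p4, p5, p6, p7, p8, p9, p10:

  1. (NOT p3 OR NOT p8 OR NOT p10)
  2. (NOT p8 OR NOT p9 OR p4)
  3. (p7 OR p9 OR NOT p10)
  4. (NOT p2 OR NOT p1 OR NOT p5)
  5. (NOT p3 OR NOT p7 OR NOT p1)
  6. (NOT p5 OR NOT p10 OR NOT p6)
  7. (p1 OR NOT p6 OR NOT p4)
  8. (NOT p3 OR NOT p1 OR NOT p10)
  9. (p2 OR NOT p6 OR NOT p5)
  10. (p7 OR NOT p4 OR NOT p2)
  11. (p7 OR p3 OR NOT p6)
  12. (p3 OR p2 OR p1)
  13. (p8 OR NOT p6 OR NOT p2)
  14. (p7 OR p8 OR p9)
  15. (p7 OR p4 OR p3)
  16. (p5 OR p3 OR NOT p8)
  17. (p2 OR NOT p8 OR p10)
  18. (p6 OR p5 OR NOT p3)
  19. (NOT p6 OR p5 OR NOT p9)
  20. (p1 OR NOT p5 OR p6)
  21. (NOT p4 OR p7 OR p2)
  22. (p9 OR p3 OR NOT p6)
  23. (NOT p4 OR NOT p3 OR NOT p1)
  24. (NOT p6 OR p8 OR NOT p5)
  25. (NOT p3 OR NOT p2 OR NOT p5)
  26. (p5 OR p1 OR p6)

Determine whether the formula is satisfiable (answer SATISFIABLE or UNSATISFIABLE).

SATISFIABLE

Branch on p1: take p1 = True.
The remaining clauses are satisfied by p2 = True, p3 = False, p4 = False, p5 = False, p6 = False, p7 = True, p8 = False, p9 = False, p10 = True.
So p1 = True, p2 = True, p3 = False, p4 = False, p5 = False, p6 = False, p7 = True, p8 = False, p9 = False, p10 = True is a satisfying assignment.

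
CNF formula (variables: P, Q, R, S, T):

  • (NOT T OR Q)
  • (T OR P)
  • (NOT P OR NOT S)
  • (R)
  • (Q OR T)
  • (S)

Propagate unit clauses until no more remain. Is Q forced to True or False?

True

(R) is a unit clause: R = True.
(S) stands alone — S = True.
In (NOT P OR NOT S), NOT S is now false; NOT P must hold, so P = False.
(P OR T) with P = False leaves only T, so T = True.
In (Q OR NOT T), NOT T is now false; Q must hold, so Q = True.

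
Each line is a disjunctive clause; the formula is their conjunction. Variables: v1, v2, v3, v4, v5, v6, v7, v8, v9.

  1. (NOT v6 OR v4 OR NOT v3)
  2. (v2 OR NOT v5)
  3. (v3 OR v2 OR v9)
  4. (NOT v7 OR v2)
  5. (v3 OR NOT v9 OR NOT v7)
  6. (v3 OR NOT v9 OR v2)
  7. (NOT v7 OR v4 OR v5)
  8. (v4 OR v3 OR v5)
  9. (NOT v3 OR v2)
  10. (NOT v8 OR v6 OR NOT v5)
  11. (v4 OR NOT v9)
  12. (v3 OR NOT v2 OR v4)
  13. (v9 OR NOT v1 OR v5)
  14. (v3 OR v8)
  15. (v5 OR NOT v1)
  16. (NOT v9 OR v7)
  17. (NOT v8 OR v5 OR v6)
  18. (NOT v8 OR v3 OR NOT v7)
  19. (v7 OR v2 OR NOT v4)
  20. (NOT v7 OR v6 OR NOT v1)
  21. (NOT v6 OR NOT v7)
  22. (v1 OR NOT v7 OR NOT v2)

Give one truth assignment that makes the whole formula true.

v1 = T, v2 = T, v3 = T, v4 = T, v5 = T, v6 = T, v7 = F, v8 = F, v9 = F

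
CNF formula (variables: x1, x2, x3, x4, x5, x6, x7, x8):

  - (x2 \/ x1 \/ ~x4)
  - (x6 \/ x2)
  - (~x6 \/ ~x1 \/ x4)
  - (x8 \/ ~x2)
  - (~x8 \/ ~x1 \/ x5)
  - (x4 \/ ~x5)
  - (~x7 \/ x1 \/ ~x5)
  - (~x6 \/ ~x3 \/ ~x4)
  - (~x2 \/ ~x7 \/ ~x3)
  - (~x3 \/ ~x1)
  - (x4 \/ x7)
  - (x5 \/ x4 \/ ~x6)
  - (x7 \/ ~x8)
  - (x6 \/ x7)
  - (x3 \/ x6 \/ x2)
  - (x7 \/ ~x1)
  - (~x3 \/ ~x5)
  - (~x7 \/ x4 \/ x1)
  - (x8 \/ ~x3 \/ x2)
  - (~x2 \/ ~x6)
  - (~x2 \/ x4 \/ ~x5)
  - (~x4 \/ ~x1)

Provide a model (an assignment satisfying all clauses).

x1=0  x2=1  x3=0  x4=1  x5=0  x6=0  x7=1  x8=1

Check each clause:
  1. (x1 \/ x2 \/ ~x4) — x2 is true.
  2. (x6 \/ x2) — x2 is true.
  3. (~x6 \/ ~x1 \/ x4) — ~x6 is true.
  4. (x8 \/ ~x2) — x8 is true.
  5. (x5 \/ ~x8 \/ ~x1) — ~x1 is true.
  6. (x4 \/ ~x5) — ~x5 is true.
  7. (x1 \/ ~x5 \/ ~x7) — ~x5 is true.
  8. (~x3 \/ ~x6 \/ ~x4) — ~x6 is true.
  9. (~x3 \/ ~x7 \/ ~x2) — ~x3 is true.
  10. (~x3 \/ ~x1) — ~x3 is true.
  11. (x4 \/ x7) — x4 is true.
  12. (x4 \/ ~x6 \/ x5) — ~x6 is true.
  13. (x7 \/ ~x8) — x7 is true.
  14. (x7 \/ x6) — x7 is true.
  15. (x2 \/ x6 \/ x3) — x2 is true.
  16. (~x1 \/ x7) — ~x1 is true.
  17. (~x3 \/ ~x5) — ~x5 is true.
  18. (x4 \/ ~x7 \/ x1) — x4 is true.
  19. (x8 \/ x2 \/ ~x3) — x8 is true.
  20. (~x6 \/ ~x2) — ~x6 is true.
  21. (~x2 \/ x4 \/ ~x5) — ~x5 is true.
  22. (~x4 \/ ~x1) — ~x1 is true.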